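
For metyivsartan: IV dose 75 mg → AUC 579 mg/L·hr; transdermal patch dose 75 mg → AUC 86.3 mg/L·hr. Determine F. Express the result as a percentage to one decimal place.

F = 14.9%

F = (AUC_ev / D_ev) / (AUC_iv / D_iv)
  = (86.3/75) / (579/75)
  = 1.15067 / 7.72 = 0.1491
  = 14.91%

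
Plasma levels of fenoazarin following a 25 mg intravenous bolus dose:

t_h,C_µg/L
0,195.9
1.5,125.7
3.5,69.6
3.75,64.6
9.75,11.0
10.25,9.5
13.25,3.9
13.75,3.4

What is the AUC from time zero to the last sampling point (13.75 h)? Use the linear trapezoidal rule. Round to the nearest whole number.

AUC = 707 µg/L·h

Trapezoidal AUC_0→13.75:
  [0→1.5]: (195.9+125.7)/2 × 1.5 = 241.2
  [1.5→3.5]: (125.7+69.6)/2 × 2 = 195.3
  [3.5→3.75]: (69.6+64.6)/2 × 0.25 = 16.775
  [3.75→9.75]: (64.6+11.0)/2 × 6 = 226.8
  [9.75→10.25]: (11.0+9.5)/2 × 0.5 = 5.125
  [10.25→13.25]: (9.5+3.9)/2 × 3 = 20.1
  [13.25→13.75]: (3.9+3.4)/2 × 0.5 = 1.825
  Sum = 707.125 µg/L·h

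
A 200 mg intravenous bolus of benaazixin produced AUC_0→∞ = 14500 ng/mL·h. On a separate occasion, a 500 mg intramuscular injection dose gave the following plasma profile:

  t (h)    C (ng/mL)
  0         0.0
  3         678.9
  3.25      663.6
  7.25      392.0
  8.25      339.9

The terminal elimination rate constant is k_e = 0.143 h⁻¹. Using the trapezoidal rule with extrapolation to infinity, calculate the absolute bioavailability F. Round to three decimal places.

F = 0.167

Trapezoidal AUC_0→8.25 (intramuscular injection):
  [0→3]: (0.0+678.9)/2 × 3 = 1018.35
  [3→3.25]: (678.9+663.6)/2 × 0.25 = 167.8125
  [3.25→7.25]: (663.6+392.0)/2 × 4 = 2111.2
  [7.25→8.25]: (392.0+339.9)/2 × 1 = 365.95
  Sum = 3663.3125 ng/mL·h
Tail: C_last/k_e = 339.9/0.143 = 2376.923
AUC_0→∞ (intramuscular injection) = 3663.3125 + 2376.923 = 6040.2355 ng/mL·h
F = (AUC_ev/D_ev)/(AUC_iv/D_iv) = (6040.2355/500)/(14500/200) = 12.080471/72.5 = 0.1666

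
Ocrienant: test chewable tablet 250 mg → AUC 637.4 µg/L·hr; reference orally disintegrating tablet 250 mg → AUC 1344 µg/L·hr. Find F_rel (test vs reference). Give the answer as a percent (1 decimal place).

F_rel = 47.4%

F_rel = (AUC_test/D_test) / (AUC_ref/D_ref)
      = (637.4/250) / (1344/250)
      = 2.5496 / 5.376 = 0.4743 = 47.43%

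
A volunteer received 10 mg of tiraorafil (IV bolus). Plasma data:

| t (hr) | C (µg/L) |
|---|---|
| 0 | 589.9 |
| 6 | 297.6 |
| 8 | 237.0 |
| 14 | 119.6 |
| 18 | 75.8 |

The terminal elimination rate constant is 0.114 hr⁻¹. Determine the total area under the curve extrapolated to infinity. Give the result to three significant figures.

Trapezoidal AUC_0→18:
  [0→6]: (589.9+297.6)/2 × 6 = 2662.5
  [6→8]: (297.6+237.0)/2 × 2 = 534.6
  [8→14]: (237.0+119.6)/2 × 6 = 1069.8
  [14→18]: (119.6+75.8)/2 × 4 = 390.8
  Sum = 4657.7 µg/L·hr
Extrapolated tail: C_last / k_e = 75.8 / 0.114 = 664.912
AUC_0→∞ = 4657.7 + 664.912 = 5322.612 µg/L·hr

AUC = 5320 µg/L·hr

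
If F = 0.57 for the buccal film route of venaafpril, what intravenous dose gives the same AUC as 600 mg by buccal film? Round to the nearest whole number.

D_iv = 342 mg

Systemic exposure from an extravascular dose = F × D_ev, so the equivalent IV dose is F × D_ev.
D_iv = F × D_ev = 0.57 × 600 = 342 mg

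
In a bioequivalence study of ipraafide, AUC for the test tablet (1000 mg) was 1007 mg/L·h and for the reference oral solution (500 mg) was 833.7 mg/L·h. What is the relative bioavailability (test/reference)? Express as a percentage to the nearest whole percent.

F_rel = 60%

F_rel = (AUC_test/D_test) / (AUC_ref/D_ref)
      = (1007/1000) / (833.7/500)
      = 1.007 / 1.6674 = 0.6039 = 60.39%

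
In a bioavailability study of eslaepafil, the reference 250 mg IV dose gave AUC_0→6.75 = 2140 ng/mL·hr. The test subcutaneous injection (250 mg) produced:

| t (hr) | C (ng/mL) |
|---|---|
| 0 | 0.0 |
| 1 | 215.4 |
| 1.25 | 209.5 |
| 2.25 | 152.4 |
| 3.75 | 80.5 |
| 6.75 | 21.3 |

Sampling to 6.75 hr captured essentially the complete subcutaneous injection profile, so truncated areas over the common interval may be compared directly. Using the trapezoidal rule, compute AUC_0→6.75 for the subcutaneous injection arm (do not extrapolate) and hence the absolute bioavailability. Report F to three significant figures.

Trapezoidal AUC_0→6.75 (subcutaneous injection):
  [0→1]: (0.0+215.4)/2 × 1 = 107.7
  [1→1.25]: (215.4+209.5)/2 × 0.25 = 53.1125
  [1.25→2.25]: (209.5+152.4)/2 × 1 = 180.95
  [2.25→3.75]: (152.4+80.5)/2 × 1.5 = 174.675
  [3.75→6.75]: (80.5+21.3)/2 × 3 = 152.7
  Sum = 669.1375 ng/mL·hr
F = (AUC_ev/D_ev)/(AUC_iv/D_iv) = (669.1375/250)/(2140/250) = 2.67655/8.56 = 0.3127

F = 0.313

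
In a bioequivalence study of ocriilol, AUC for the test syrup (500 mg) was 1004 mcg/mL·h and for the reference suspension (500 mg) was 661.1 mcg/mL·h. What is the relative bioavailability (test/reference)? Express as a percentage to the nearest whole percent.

F_rel = (AUC_test/D_test) / (AUC_ref/D_ref)
      = (1004/500) / (661.1/500)
      = 2.008 / 1.3222 = 1.5187 = 151.87%

F_rel = 152%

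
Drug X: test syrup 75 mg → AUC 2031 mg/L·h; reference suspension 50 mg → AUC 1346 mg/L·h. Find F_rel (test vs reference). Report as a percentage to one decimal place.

F_rel = (AUC_test/D_test) / (AUC_ref/D_ref)
      = (2031/75) / (1346/50)
      = 27.08 / 26.92 = 1.0059 = 100.59%

F_rel = 100.6%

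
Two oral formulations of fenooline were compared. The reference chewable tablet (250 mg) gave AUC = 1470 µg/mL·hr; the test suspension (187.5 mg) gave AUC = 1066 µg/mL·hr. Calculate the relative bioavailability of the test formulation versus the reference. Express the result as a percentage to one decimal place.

F_rel = 96.7%

F_rel = (AUC_test/D_test) / (AUC_ref/D_ref)
      = (1066/187.5) / (1470/250)
      = 5.68533 / 5.88 = 0.9669 = 96.69%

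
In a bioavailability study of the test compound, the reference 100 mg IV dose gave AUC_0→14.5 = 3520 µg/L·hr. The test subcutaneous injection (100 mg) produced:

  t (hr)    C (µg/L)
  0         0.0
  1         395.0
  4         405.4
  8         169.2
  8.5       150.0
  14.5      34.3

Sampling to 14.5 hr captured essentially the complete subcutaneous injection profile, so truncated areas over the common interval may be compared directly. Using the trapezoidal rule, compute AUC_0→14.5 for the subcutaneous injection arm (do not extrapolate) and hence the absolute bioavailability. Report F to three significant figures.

Trapezoidal AUC_0→14.5 (subcutaneous injection):
  [0→1]: (0.0+395.0)/2 × 1 = 197.5
  [1→4]: (395.0+405.4)/2 × 3 = 1200.6
  [4→8]: (405.4+169.2)/2 × 4 = 1149.2
  [8→8.5]: (169.2+150.0)/2 × 0.5 = 79.8
  [8.5→14.5]: (150.0+34.3)/2 × 6 = 552.9
  Sum = 3180.0 µg/L·hr
F = (AUC_ev/D_ev)/(AUC_iv/D_iv) = (3180.0/100)/(3520/100) = 31.8/35.2 = 0.9034

F = 0.903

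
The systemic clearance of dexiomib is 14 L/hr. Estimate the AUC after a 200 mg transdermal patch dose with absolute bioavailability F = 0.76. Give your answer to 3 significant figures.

AUC_0→∞ = F × Dose / CL
        = 0.76 × 200 / 14 = 10.8571 mg/L·hr

AUC = 10.9 mg/L·hr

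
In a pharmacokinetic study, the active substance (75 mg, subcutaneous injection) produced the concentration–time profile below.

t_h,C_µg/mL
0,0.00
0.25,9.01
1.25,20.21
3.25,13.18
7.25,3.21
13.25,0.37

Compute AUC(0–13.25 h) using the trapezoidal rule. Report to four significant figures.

AUC = 92.65 µg/mL·h

Trapezoidal AUC_0→13.25:
  [0→0.25]: (0.00+9.01)/2 × 0.25 = 1.12625
  [0.25→1.25]: (9.01+20.21)/2 × 1 = 14.61
  [1.25→3.25]: (20.21+13.18)/2 × 2 = 33.39
  [3.25→7.25]: (13.18+3.21)/2 × 4 = 32.78
  [7.25→13.25]: (3.21+0.37)/2 × 6 = 10.74
  Sum = 92.64625 µg/mL·h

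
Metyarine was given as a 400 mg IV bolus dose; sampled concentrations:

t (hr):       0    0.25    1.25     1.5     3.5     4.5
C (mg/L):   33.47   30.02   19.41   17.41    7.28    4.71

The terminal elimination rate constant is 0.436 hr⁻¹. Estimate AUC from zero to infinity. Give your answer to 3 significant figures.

AUC = 78.7 mg/L·hr

Trapezoidal AUC_0→4.5:
  [0→0.25]: (33.47+30.02)/2 × 0.25 = 7.93625
  [0.25→1.25]: (30.02+19.41)/2 × 1 = 24.715
  [1.25→1.5]: (19.41+17.41)/2 × 0.25 = 4.6025
  [1.5→3.5]: (17.41+7.28)/2 × 2 = 24.69
  [3.5→4.5]: (7.28+4.71)/2 × 1 = 5.995
  Sum = 67.93875 mg/L·hr
Extrapolated tail: C_last / k_e = 4.71 / 0.436 = 10.803
AUC_0→∞ = 67.93875 + 10.803 = 78.74175 mg/L·hr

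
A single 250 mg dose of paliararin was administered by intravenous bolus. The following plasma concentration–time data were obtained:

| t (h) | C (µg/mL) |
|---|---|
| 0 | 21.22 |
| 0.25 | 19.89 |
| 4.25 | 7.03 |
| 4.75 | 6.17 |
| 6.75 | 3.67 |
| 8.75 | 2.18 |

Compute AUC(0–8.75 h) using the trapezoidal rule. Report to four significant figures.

AUC = 77.97 µg/mL·h

Trapezoidal AUC_0→8.75:
  [0→0.25]: (21.22+19.89)/2 × 0.25 = 5.13875
  [0.25→4.25]: (19.89+7.03)/2 × 4 = 53.84
  [4.25→4.75]: (7.03+6.17)/2 × 0.5 = 3.3
  [4.75→6.75]: (6.17+3.67)/2 × 2 = 9.84
  [6.75→8.75]: (3.67+2.18)/2 × 2 = 5.85
  Sum = 77.96875 µg/mL·h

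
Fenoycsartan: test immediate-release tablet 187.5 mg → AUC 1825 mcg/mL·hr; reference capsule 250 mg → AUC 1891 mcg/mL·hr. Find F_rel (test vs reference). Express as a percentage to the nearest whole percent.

F_rel = (AUC_test/D_test) / (AUC_ref/D_ref)
      = (1825/187.5) / (1891/250)
      = 9.73333 / 7.564 = 1.2868 = 128.68%

F_rel = 129%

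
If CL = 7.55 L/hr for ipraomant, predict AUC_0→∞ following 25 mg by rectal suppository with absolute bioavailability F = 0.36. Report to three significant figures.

AUC = 1.19 mg/L·hr

AUC_0→∞ = F × Dose / CL
        = 0.36 × 25 / 7.55 = 1.19205 mg/L·hr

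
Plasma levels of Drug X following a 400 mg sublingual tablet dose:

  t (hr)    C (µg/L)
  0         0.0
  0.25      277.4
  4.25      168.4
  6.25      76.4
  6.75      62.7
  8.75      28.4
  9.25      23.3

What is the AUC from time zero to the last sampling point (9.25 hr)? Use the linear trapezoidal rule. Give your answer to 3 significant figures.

Trapezoidal AUC_0→9.25:
  [0→0.25]: (0.0+277.4)/2 × 0.25 = 34.675
  [0.25→4.25]: (277.4+168.4)/2 × 4 = 891.6
  [4.25→6.25]: (168.4+76.4)/2 × 2 = 244.8
  [6.25→6.75]: (76.4+62.7)/2 × 0.5 = 34.775
  [6.75→8.75]: (62.7+28.4)/2 × 2 = 91.1
  [8.75→9.25]: (28.4+23.3)/2 × 0.5 = 12.925
  Sum = 1309.875 µg/L·hr

AUC = 1310 µg/L·hr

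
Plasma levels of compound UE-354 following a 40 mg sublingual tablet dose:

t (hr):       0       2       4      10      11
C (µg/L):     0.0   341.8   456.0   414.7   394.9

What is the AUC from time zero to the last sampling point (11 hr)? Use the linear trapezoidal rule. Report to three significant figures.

AUC = 4160 µg/L·hr

Trapezoidal AUC_0→11:
  [0→2]: (0.0+341.8)/2 × 2 = 341.8
  [2→4]: (341.8+456.0)/2 × 2 = 797.8
  [4→10]: (456.0+414.7)/2 × 6 = 2612.1
  [10→11]: (414.7+394.9)/2 × 1 = 404.8
  Sum = 4156.5 µg/L·hr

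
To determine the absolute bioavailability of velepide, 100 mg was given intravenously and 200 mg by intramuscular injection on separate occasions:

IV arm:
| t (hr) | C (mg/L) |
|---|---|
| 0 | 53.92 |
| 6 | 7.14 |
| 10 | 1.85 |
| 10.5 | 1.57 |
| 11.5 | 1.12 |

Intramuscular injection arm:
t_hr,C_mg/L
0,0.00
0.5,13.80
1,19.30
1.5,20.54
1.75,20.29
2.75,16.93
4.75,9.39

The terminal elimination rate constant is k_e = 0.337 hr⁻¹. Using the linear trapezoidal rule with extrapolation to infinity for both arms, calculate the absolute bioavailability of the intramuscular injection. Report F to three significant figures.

Trapezoidal AUC_0→11.5 (IV):
  [0→6]: (53.92+7.14)/2 × 6 = 183.18
  [6→10]: (7.14+1.85)/2 × 4 = 17.98
  [10→10.5]: (1.85+1.57)/2 × 0.5 = 0.855
  [10.5→11.5]: (1.57+1.12)/2 × 1 = 1.345
  Sum = 203.36 mg/L·hr
IV tail: 1.12/0.337 = 3.323; AUC_iv,0→∞ = 203.36 + 3.323 = 206.683 mg/L·hr
Trapezoidal AUC_0→4.75 (intramuscular injection):
  [0→0.5]: (0.00+13.80)/2 × 0.5 = 3.45
  [0.5→1]: (13.80+19.30)/2 × 0.5 = 8.275
  [1→1.5]: (19.30+20.54)/2 × 0.5 = 9.96
  [1.5→1.75]: (20.54+20.29)/2 × 0.25 = 5.10375
  [1.75→2.75]: (20.29+16.93)/2 × 1 = 18.61
  [2.75→4.75]: (16.93+9.39)/2 × 2 = 26.32
  Sum = 71.71875 mg/L·hr
intramuscular injection tail: 9.39/0.337 = 27.864; AUC_ev,0→∞ = 71.71875 + 27.864 = 99.58275 mg/L·hr
F = (AUC_ev/D_ev)/(AUC_iv/D_iv) = (99.58275/200)/(206.683/100) = 0.49791375/2.06683 = 0.2409

F = 0.241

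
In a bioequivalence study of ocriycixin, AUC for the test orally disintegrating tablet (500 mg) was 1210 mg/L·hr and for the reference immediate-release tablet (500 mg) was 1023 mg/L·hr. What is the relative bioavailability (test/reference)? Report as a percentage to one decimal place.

F_rel = (AUC_test/D_test) / (AUC_ref/D_ref)
      = (1210/500) / (1023/500)
      = 2.42 / 2.046 = 1.1828 = 118.28%

F_rel = 118.3%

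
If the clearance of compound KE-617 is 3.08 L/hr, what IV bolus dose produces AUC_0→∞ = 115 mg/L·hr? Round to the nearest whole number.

Dose_iv = CL × AUC_0→∞
     = 3.08 × 115 = 354.2 mg

Dose = 354 mg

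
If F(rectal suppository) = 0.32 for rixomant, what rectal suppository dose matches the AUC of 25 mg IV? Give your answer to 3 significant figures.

D_rectal = 78.1 mg

For equal systemic exposure: F × D_ev = D_iv
D_ev = D_iv / F = 25 / 0.32 = 78.125 mg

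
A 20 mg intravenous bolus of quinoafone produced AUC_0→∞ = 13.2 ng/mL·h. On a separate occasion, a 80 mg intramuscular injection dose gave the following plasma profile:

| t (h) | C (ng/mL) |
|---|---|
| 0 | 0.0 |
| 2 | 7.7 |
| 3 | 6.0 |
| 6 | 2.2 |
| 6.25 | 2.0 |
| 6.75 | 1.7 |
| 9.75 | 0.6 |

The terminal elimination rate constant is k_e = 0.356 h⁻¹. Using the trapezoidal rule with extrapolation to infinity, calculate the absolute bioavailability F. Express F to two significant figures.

Trapezoidal AUC_0→9.75 (intramuscular injection):
  [0→2]: (0.0+7.7)/2 × 2 = 7.7
  [2→3]: (7.7+6.0)/2 × 1 = 6.85
  [3→6]: (6.0+2.2)/2 × 3 = 12.3
  [6→6.25]: (2.2+2.0)/2 × 0.25 = 0.525
  [6.25→6.75]: (2.0+1.7)/2 × 0.5 = 0.925
  [6.75→9.75]: (1.7+0.6)/2 × 3 = 3.45
  Sum = 31.75 ng/mL·h
Tail: C_last/k_e = 0.6/0.356 = 1.685
AUC_0→∞ (intramuscular injection) = 31.75 + 1.685 = 33.435 ng/mL·h
F = (AUC_ev/D_ev)/(AUC_iv/D_iv) = (33.435/80)/(13.2/20) = 0.4179375/0.66 = 0.6332

F = 0.63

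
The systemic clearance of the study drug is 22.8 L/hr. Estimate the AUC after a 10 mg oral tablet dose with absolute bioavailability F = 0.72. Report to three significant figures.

AUC = 0.316 mg/L·hr

AUC_0→∞ = F × Dose / CL
        = 0.72 × 10 / 22.8 = 0.315789 mg/L·hr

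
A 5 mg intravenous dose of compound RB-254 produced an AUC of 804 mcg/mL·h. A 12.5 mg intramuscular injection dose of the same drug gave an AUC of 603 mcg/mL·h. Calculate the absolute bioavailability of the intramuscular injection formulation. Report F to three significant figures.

F = 0.300

F = (AUC_ev / D_ev) / (AUC_iv / D_iv)
  = (603/12.5) / (804/5)
  = 48.24 / 160.8 = 0.3000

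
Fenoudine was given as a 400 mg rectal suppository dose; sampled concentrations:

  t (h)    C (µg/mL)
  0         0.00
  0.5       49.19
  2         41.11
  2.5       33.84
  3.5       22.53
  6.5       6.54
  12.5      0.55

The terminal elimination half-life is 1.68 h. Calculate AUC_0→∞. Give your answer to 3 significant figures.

Trapezoidal AUC_0→12.5:
  [0→0.5]: (0.00+49.19)/2 × 0.5 = 12.2975
  [0.5→2]: (49.19+41.11)/2 × 1.5 = 67.725
  [2→2.5]: (41.11+33.84)/2 × 0.5 = 18.7375
  [2.5→3.5]: (33.84+22.53)/2 × 1 = 28.185
  [3.5→6.5]: (22.53+6.54)/2 × 3 = 43.605
  [6.5→12.5]: (6.54+0.55)/2 × 6 = 21.27
  Sum = 191.82 µg/mL·h
k_e = ln2 / t½ = 0.693147 / 1.68 = 0.4126 h^-1
Extrapolated tail: C_last / k_e = 0.55 / 0.4126 = 1.333
AUC_0→∞ = 191.82 + 1.333 = 193.153 µg/mL·h

AUC = 193 µg/mL·h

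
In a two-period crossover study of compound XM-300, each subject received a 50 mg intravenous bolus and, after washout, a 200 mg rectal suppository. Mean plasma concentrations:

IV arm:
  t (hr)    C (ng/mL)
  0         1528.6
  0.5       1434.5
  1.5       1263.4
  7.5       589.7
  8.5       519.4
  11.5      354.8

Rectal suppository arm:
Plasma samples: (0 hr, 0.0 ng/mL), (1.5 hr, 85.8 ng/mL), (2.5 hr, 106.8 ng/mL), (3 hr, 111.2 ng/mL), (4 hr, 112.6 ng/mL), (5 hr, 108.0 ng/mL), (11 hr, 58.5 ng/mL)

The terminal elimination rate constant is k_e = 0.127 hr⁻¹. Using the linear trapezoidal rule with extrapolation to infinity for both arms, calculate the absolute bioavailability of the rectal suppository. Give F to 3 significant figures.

F = 0.0284

Trapezoidal AUC_0→11.5 (IV):
  [0→0.5]: (1528.6+1434.5)/2 × 0.5 = 740.775
  [0.5→1.5]: (1434.5+1263.4)/2 × 1 = 1348.95
  [1.5→7.5]: (1263.4+589.7)/2 × 6 = 5559.3
  [7.5→8.5]: (589.7+519.4)/2 × 1 = 554.55
  [8.5→11.5]: (519.4+354.8)/2 × 3 = 1311.3
  Sum = 9514.875 ng/mL·hr
IV tail: 354.8/0.127 = 2793.701; AUC_iv,0→∞ = 9514.875 + 2793.701 = 12308.576 ng/mL·hr
Trapezoidal AUC_0→11 (rectal suppository):
  [0→1.5]: (0.0+85.8)/2 × 1.5 = 64.35
  [1.5→2.5]: (85.8+106.8)/2 × 1 = 96.3
  [2.5→3]: (106.8+111.2)/2 × 0.5 = 54.5
  [3→4]: (111.2+112.6)/2 × 1 = 111.9
  [4→5]: (112.6+108.0)/2 × 1 = 110.3
  [5→11]: (108.0+58.5)/2 × 6 = 499.5
  Sum = 936.85 ng/mL·hr
rectal suppository tail: 58.5/0.127 = 460.630; AUC_ev,0→∞ = 936.85 + 460.630 = 1397.48 ng/mL·hr
F = (AUC_ev/D_ev)/(AUC_iv/D_iv) = (1397.48/200)/(12308.576/50) = 6.9874/246.17152 = 0.0284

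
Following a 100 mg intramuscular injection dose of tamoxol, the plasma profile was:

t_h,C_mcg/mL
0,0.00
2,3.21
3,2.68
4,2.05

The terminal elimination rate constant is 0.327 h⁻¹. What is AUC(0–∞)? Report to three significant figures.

Trapezoidal AUC_0→4:
  [0→2]: (0.00+3.21)/2 × 2 = 3.21
  [2→3]: (3.21+2.68)/2 × 1 = 2.945
  [3→4]: (2.68+2.05)/2 × 1 = 2.365
  Sum = 8.52 mcg/mL·h
Extrapolated tail: C_last / k_e = 2.05 / 0.327 = 6.269
AUC_0→∞ = 8.52 + 6.269 = 14.789 mcg/mL·h

AUC = 14.8 mcg/mL·h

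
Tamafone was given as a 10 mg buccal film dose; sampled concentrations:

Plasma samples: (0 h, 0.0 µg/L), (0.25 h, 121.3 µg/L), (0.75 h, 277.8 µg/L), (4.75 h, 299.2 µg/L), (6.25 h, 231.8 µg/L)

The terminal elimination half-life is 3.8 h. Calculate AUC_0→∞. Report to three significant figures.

AUC = 2940 µg/L·h

Trapezoidal AUC_0→6.25:
  [0→0.25]: (0.0+121.3)/2 × 0.25 = 15.1625
  [0.25→0.75]: (121.3+277.8)/2 × 0.5 = 99.775
  [0.75→4.75]: (277.8+299.2)/2 × 4 = 1154.0
  [4.75→6.25]: (299.2+231.8)/2 × 1.5 = 398.25
  Sum = 1667.1875 µg/L·h
k_e = ln2 / t½ = 0.693147 / 3.8 = 0.1824 h^-1
Extrapolated tail: C_last / k_e = 231.8 / 0.1824 = 1270.833
AUC_0→∞ = 1667.1875 + 1270.833 = 2938.0205 µg/L·h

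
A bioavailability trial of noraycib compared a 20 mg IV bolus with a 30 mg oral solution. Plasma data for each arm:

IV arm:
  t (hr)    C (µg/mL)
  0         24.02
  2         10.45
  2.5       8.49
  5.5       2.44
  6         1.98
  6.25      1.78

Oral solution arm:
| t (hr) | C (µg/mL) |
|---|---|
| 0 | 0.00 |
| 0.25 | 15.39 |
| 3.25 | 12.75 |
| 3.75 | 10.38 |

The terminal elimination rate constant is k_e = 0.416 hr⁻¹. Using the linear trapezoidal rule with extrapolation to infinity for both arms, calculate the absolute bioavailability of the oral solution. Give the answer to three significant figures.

F = 0.812

Trapezoidal AUC_0→6.25 (IV):
  [0→2]: (24.02+10.45)/2 × 2 = 34.47
  [2→2.5]: (10.45+8.49)/2 × 0.5 = 4.735
  [2.5→5.5]: (8.49+2.44)/2 × 3 = 16.395
  [5.5→6]: (2.44+1.98)/2 × 0.5 = 1.105
  [6→6.25]: (1.98+1.78)/2 × 0.25 = 0.47
  Sum = 57.175 µg/mL·hr
IV tail: 1.78/0.416 = 4.279; AUC_iv,0→∞ = 57.175 + 4.279 = 61.454 µg/mL·hr
Trapezoidal AUC_0→3.75 (oral solution):
  [0→0.25]: (0.00+15.39)/2 × 0.25 = 1.92375
  [0.25→3.25]: (15.39+12.75)/2 × 3 = 42.21
  [3.25→3.75]: (12.75+10.38)/2 × 0.5 = 5.7825
  Sum = 49.91625 µg/mL·hr
oral solution tail: 10.38/0.416 = 24.952; AUC_ev,0→∞ = 49.91625 + 24.952 = 74.86825 µg/mL·hr
F = (AUC_ev/D_ev)/(AUC_iv/D_iv) = (74.86825/30)/(61.454/20) = 2.49561/3.0727 = 0.8122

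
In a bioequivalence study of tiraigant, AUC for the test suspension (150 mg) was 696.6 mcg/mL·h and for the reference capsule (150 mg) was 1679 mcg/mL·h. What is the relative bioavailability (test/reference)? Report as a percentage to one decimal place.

F_rel = (AUC_test/D_test) / (AUC_ref/D_ref)
      = (696.6/150) / (1679/150)
      = 4.644 / 11.1933 = 0.4149 = 41.49%

F_rel = 41.5%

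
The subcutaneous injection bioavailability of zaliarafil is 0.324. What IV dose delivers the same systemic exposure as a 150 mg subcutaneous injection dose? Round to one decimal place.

D_iv = 48.6 mg

Systemic exposure from an extravascular dose = F × D_ev, so the equivalent IV dose is F × D_ev.
D_iv = F × D_ev = 0.324 × 150 = 48.6 mg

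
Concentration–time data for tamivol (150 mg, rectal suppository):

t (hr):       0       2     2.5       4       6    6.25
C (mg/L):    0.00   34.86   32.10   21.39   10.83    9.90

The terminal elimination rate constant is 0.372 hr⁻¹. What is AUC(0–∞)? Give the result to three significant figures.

AUC = 153 mg/L·hr

Trapezoidal AUC_0→6.25:
  [0→2]: (0.00+34.86)/2 × 2 = 34.86
  [2→2.5]: (34.86+32.10)/2 × 0.5 = 16.74
  [2.5→4]: (32.10+21.39)/2 × 1.5 = 40.1175
  [4→6]: (21.39+10.83)/2 × 2 = 32.22
  [6→6.25]: (10.83+9.90)/2 × 0.25 = 2.59125
  Sum = 126.52875 mg/L·hr
Extrapolated tail: C_last / k_e = 9.90 / 0.372 = 26.613
AUC_0→∞ = 126.52875 + 26.613 = 153.14175 mg/L·hr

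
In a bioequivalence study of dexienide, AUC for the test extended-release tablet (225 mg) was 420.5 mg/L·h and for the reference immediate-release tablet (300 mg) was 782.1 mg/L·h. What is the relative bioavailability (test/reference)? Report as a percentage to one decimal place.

F_rel = (AUC_test/D_test) / (AUC_ref/D_ref)
      = (420.5/225) / (782.1/300)
      = 1.86889 / 2.607 = 0.7169 = 71.69%

F_rel = 71.7%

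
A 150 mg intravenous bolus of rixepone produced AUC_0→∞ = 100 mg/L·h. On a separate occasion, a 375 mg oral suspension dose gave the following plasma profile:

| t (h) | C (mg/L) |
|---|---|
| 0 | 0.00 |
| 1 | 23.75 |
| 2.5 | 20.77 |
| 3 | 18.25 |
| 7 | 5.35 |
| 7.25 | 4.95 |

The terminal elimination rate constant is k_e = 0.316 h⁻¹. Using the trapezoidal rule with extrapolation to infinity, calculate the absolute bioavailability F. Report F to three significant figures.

F = 0.477

Trapezoidal AUC_0→7.25 (oral suspension):
  [0→1]: (0.00+23.75)/2 × 1 = 11.875
  [1→2.5]: (23.75+20.77)/2 × 1.5 = 33.39
  [2.5→3]: (20.77+18.25)/2 × 0.5 = 9.755
  [3→7]: (18.25+5.35)/2 × 4 = 47.2
  [7→7.25]: (5.35+4.95)/2 × 0.25 = 1.2875
  Sum = 103.5075 mg/L·h
Tail: C_last/k_e = 4.95/0.316 = 15.665
AUC_0→∞ (oral suspension) = 103.5075 + 15.665 = 119.1725 mg/L·h
F = (AUC_ev/D_ev)/(AUC_iv/D_iv) = (119.1725/375)/(100/150) = 0.317793/0.666667 = 0.4767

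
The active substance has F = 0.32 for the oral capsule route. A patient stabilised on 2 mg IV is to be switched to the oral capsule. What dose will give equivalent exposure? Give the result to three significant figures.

D_oral = 6.25 mg

For equal systemic exposure: F × D_ev = D_iv
D_ev = D_iv / F = 2 / 0.32 = 6.25 mg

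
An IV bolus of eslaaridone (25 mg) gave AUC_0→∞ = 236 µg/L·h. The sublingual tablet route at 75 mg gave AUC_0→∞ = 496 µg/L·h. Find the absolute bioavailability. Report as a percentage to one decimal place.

F = 70.1%

F = (AUC_ev / D_ev) / (AUC_iv / D_iv)
  = (496/75) / (236/25)
  = 6.61333 / 9.44 = 0.7006
  = 70.06%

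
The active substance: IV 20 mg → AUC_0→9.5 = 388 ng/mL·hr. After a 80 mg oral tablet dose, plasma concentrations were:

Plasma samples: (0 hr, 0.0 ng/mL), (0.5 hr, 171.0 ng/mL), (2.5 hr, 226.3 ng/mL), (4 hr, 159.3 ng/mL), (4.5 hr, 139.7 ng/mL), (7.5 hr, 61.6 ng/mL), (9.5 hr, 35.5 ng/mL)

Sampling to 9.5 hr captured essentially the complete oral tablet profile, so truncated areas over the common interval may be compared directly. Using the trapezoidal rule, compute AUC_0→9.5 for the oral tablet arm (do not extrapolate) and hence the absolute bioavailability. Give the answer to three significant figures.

F = 0.775

Trapezoidal AUC_0→9.5 (oral tablet):
  [0→0.5]: (0.0+171.0)/2 × 0.5 = 42.75
  [0.5→2.5]: (171.0+226.3)/2 × 2 = 397.3
  [2.5→4]: (226.3+159.3)/2 × 1.5 = 289.2
  [4→4.5]: (159.3+139.7)/2 × 0.5 = 74.75
  [4.5→7.5]: (139.7+61.6)/2 × 3 = 301.95
  [7.5→9.5]: (61.6+35.5)/2 × 2 = 97.1
  Sum = 1203.05 ng/mL·hr
F = (AUC_ev/D_ev)/(AUC_iv/D_iv) = (1203.05/80)/(388/20) = 15.038125/19.4 = 0.7752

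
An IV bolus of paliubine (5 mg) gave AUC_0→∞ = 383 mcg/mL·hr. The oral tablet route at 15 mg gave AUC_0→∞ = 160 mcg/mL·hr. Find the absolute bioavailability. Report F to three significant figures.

F = 0.139

F = (AUC_ev / D_ev) / (AUC_iv / D_iv)
  = (160/15) / (383/5)
  = 10.6667 / 76.6 = 0.1393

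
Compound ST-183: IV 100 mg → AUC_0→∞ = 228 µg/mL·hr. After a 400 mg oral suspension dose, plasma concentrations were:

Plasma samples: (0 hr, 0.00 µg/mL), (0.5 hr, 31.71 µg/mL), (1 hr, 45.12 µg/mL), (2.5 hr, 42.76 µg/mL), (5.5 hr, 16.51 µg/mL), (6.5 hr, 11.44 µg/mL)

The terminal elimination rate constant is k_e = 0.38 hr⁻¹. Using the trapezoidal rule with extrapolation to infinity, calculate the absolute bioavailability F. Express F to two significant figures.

Trapezoidal AUC_0→6.5 (oral suspension):
  [0→0.5]: (0.00+31.71)/2 × 0.5 = 7.9275
  [0.5→1]: (31.71+45.12)/2 × 0.5 = 19.2075
  [1→2.5]: (45.12+42.76)/2 × 1.5 = 65.91
  [2.5→5.5]: (42.76+16.51)/2 × 3 = 88.905
  [5.5→6.5]: (16.51+11.44)/2 × 1 = 13.975
  Sum = 195.925 µg/mL·hr
Tail: C_last/k_e = 11.44/0.38 = 30.105
AUC_0→∞ (oral suspension) = 195.925 + 30.105 = 226.03 µg/mL·hr
F = (AUC_ev/D_ev)/(AUC_iv/D_iv) = (226.03/400)/(228/100) = 0.565075/2.28 = 0.2478

F = 0.25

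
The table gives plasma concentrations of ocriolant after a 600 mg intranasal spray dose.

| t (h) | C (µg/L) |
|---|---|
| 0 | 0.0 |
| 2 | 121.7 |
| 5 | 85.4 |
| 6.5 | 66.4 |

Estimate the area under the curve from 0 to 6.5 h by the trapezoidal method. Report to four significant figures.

Trapezoidal AUC_0→6.5:
  [0→2]: (0.0+121.7)/2 × 2 = 121.7
  [2→5]: (121.7+85.4)/2 × 3 = 310.65
  [5→6.5]: (85.4+66.4)/2 × 1.5 = 113.85
  Sum = 546.2 µg/L·h

AUC = 546.2 µg/L·h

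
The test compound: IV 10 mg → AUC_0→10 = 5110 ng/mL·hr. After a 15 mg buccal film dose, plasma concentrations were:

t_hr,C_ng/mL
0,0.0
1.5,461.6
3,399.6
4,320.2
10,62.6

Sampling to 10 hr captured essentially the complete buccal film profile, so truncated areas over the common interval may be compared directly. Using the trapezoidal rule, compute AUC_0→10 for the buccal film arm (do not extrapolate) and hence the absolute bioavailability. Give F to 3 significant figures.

Trapezoidal AUC_0→10 (buccal film):
  [0→1.5]: (0.0+461.6)/2 × 1.5 = 346.2
  [1.5→3]: (461.6+399.6)/2 × 1.5 = 645.9
  [3→4]: (399.6+320.2)/2 × 1 = 359.9
  [4→10]: (320.2+62.6)/2 × 6 = 1148.4
  Sum = 2500.4 ng/mL·hr
F = (AUC_ev/D_ev)/(AUC_iv/D_iv) = (2500.4/15)/(5110/10) = 166.693/511 = 0.3262

F = 0.326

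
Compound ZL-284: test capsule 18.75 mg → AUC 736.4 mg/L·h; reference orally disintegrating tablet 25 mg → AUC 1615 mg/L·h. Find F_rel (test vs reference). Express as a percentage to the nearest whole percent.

F_rel = (AUC_test/D_test) / (AUC_ref/D_ref)
      = (736.4/18.75) / (1615/25)
      = 39.2747 / 64.6 = 0.6080 = 60.80%

F_rel = 61%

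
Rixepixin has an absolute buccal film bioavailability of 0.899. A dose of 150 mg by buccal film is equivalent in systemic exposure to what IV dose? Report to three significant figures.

D_iv = 135 mg

Systemic exposure from an extravascular dose = F × D_ev, so the equivalent IV dose is F × D_ev.
D_iv = F × D_ev = 0.899 × 150 = 134.85 mg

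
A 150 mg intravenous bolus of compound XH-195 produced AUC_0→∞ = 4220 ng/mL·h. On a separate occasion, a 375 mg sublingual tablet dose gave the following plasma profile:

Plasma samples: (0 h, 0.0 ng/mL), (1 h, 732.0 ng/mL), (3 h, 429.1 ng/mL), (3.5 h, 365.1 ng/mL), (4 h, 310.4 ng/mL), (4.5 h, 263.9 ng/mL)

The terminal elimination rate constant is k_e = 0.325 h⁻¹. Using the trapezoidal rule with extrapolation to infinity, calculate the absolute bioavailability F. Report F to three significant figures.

Trapezoidal AUC_0→4.5 (sublingual tablet):
  [0→1]: (0.0+732.0)/2 × 1 = 366.0
  [1→3]: (732.0+429.1)/2 × 2 = 1161.1
  [3→3.5]: (429.1+365.1)/2 × 0.5 = 198.55
  [3.5→4]: (365.1+310.4)/2 × 0.5 = 168.875
  [4→4.5]: (310.4+263.9)/2 × 0.5 = 143.575
  Sum = 2038.1 ng/mL·h
Tail: C_last/k_e = 263.9/0.325 = 812.000
AUC_0→∞ (sublingual tablet) = 2038.1 + 812.000 = 2850.1 ng/mL·h
F = (AUC_ev/D_ev)/(AUC_iv/D_iv) = (2850.1/375)/(4220/150) = 7.60027/28.1333 = 0.2702

F = 0.270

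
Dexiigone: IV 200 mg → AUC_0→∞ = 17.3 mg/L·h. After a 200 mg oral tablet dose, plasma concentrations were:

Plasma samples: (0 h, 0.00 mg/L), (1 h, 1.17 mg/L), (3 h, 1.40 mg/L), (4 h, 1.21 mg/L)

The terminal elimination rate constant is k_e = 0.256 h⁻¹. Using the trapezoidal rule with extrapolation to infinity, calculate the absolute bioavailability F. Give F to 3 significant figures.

Trapezoidal AUC_0→4 (oral tablet):
  [0→1]: (0.00+1.17)/2 × 1 = 0.585
  [1→3]: (1.17+1.40)/2 × 2 = 2.57
  [3→4]: (1.40+1.21)/2 × 1 = 1.305
  Sum = 4.46 mg/L·h
Tail: C_last/k_e = 1.21/0.256 = 4.727
AUC_0→∞ (oral tablet) = 4.46 + 4.727 = 9.187 mg/L·h
F = (AUC_ev/D_ev)/(AUC_iv/D_iv) = (9.187/200)/(17.3/200) = 0.045935/0.0865 = 0.5310

F = 0.531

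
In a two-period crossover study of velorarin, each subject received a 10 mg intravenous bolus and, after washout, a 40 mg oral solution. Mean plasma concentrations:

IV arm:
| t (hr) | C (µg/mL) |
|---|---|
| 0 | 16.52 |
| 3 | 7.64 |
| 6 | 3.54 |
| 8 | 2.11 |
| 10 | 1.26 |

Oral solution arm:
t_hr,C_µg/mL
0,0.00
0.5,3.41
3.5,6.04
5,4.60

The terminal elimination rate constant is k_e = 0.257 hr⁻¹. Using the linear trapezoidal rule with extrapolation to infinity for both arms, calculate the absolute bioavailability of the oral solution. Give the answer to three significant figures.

F = 0.153

Trapezoidal AUC_0→10 (IV):
  [0→3]: (16.52+7.64)/2 × 3 = 36.24
  [3→6]: (7.64+3.54)/2 × 3 = 16.77
  [6→8]: (3.54+2.11)/2 × 2 = 5.65
  [8→10]: (2.11+1.26)/2 × 2 = 3.37
  Sum = 62.03 µg/mL·hr
IV tail: 1.26/0.257 = 4.903; AUC_iv,0→∞ = 62.03 + 4.903 = 66.933 µg/mL·hr
Trapezoidal AUC_0→5 (oral solution):
  [0→0.5]: (0.00+3.41)/2 × 0.5 = 0.8525
  [0.5→3.5]: (3.41+6.04)/2 × 3 = 14.175
  [3.5→5]: (6.04+4.60)/2 × 1.5 = 7.98
  Sum = 23.0075 µg/mL·hr
oral solution tail: 4.60/0.257 = 17.899; AUC_ev,0→∞ = 23.0075 + 17.899 = 40.9065 µg/mL·hr
F = (AUC_ev/D_ev)/(AUC_iv/D_iv) = (40.9065/40)/(66.933/10) = 1.0226625/6.6933 = 0.1528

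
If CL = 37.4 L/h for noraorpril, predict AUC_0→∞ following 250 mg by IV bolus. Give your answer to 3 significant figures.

AUC = 6.68 mg/L·h

AUC_0→∞ = Dose_iv / CL
        = 250 / 37.4 = 6.68449 mg/L·h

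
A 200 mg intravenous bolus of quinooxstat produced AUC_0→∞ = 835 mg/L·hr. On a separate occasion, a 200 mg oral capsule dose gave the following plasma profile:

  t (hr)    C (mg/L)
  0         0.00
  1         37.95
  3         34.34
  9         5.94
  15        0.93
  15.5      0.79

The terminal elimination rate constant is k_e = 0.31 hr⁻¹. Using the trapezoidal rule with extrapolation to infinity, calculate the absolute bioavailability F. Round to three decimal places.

F = 0.282

Trapezoidal AUC_0→15.5 (oral capsule):
  [0→1]: (0.00+37.95)/2 × 1 = 18.975
  [1→3]: (37.95+34.34)/2 × 2 = 72.29
  [3→9]: (34.34+5.94)/2 × 6 = 120.84
  [9→15]: (5.94+0.93)/2 × 6 = 20.61
  [15→15.5]: (0.93+0.79)/2 × 0.5 = 0.43
  Sum = 233.145 mg/L·hr
Tail: C_last/k_e = 0.79/0.31 = 2.548
AUC_0→∞ (oral capsule) = 233.145 + 2.548 = 235.693 mg/L·hr
F = (AUC_ev/D_ev)/(AUC_iv/D_iv) = (235.693/200)/(835/200) = 1.178465/4.175 = 0.2823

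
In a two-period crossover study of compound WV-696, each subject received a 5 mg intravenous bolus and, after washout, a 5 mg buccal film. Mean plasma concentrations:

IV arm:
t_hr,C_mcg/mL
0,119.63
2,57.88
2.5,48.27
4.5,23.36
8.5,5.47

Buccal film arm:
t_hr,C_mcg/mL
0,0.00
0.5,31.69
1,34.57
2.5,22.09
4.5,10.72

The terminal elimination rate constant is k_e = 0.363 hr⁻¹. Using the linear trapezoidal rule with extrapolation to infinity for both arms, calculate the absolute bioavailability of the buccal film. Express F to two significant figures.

F = 0.37

Trapezoidal AUC_0→8.5 (IV):
  [0→2]: (119.63+57.88)/2 × 2 = 177.51
  [2→2.5]: (57.88+48.27)/2 × 0.5 = 26.5375
  [2.5→4.5]: (48.27+23.36)/2 × 2 = 71.63
  [4.5→8.5]: (23.36+5.47)/2 × 4 = 57.66
  Sum = 333.3375 mcg/mL·hr
IV tail: 5.47/0.363 = 15.069; AUC_iv,0→∞ = 333.3375 + 15.069 = 348.4065 mcg/mL·hr
Trapezoidal AUC_0→4.5 (buccal film):
  [0→0.5]: (0.00+31.69)/2 × 0.5 = 7.9225
  [0.5→1]: (31.69+34.57)/2 × 0.5 = 16.565
  [1→2.5]: (34.57+22.09)/2 × 1.5 = 42.495
  [2.5→4.5]: (22.09+10.72)/2 × 2 = 32.81
  Sum = 99.7925 mcg/mL·hr
buccal film tail: 10.72/0.363 = 29.532; AUC_ev,0→∞ = 99.7925 + 29.532 = 129.3245 mcg/mL·hr
F = (AUC_ev/D_ev)/(AUC_iv/D_iv) = (129.3245/5)/(348.4065/5) = 25.8649/69.6813 = 0.3712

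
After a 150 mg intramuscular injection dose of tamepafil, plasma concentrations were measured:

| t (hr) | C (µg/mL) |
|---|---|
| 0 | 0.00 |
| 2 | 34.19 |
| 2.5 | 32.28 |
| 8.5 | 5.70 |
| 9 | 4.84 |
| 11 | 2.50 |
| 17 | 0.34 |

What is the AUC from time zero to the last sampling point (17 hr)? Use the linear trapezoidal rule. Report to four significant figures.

AUC = 183.2 µg/mL·hr

Trapezoidal AUC_0→17:
  [0→2]: (0.00+34.19)/2 × 2 = 34.19
  [2→2.5]: (34.19+32.28)/2 × 0.5 = 16.6175
  [2.5→8.5]: (32.28+5.70)/2 × 6 = 113.94
  [8.5→9]: (5.70+4.84)/2 × 0.5 = 2.635
  [9→11]: (4.84+2.50)/2 × 2 = 7.34
  [11→17]: (2.50+0.34)/2 × 6 = 8.52
  Sum = 183.2425 µg/mL·hr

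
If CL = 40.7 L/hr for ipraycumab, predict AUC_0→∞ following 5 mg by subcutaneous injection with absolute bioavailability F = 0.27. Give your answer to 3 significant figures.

AUC = 0.0332 mg/L·hr

AUC_0→∞ = F × Dose / CL
        = 0.27 × 5 / 40.7 = 0.0331695 mg/L·hr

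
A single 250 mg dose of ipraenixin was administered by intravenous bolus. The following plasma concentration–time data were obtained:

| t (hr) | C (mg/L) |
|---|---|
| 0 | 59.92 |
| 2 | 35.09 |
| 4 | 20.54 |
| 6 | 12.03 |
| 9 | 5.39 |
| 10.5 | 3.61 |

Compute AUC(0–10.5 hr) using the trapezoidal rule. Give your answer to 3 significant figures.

Trapezoidal AUC_0→10.5:
  [0→2]: (59.92+35.09)/2 × 2 = 95.01
  [2→4]: (35.09+20.54)/2 × 2 = 55.63
  [4→6]: (20.54+12.03)/2 × 2 = 32.57
  [6→9]: (12.03+5.39)/2 × 3 = 26.13
  [9→10.5]: (5.39+3.61)/2 × 1.5 = 6.75
  Sum = 216.09 mg/L·hr

AUC = 216 mg/L·hr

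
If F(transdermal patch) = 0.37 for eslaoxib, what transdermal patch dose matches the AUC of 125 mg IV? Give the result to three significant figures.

D_transdermal = 338 mg

For equal systemic exposure: F × D_ev = D_iv
D_ev = D_iv / F = 125 / 0.37 = 337.838 mg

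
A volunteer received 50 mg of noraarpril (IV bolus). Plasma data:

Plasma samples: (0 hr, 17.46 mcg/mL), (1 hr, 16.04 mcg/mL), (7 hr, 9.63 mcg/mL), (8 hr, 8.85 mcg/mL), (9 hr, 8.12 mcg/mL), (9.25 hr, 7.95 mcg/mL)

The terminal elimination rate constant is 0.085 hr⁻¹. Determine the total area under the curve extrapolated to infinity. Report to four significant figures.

AUC = 207.0 mcg/mL·hr

Trapezoidal AUC_0→9.25:
  [0→1]: (17.46+16.04)/2 × 1 = 16.75
  [1→7]: (16.04+9.63)/2 × 6 = 77.01
  [7→8]: (9.63+8.85)/2 × 1 = 9.24
  [8→9]: (8.85+8.12)/2 × 1 = 8.485
  [9→9.25]: (8.12+7.95)/2 × 0.25 = 2.00875
  Sum = 113.49375 mcg/mL·hr
Extrapolated tail: C_last / k_e = 7.95 / 0.085 = 93.529
AUC_0→∞ = 113.49375 + 93.529 = 207.02275 mcg/mL·hr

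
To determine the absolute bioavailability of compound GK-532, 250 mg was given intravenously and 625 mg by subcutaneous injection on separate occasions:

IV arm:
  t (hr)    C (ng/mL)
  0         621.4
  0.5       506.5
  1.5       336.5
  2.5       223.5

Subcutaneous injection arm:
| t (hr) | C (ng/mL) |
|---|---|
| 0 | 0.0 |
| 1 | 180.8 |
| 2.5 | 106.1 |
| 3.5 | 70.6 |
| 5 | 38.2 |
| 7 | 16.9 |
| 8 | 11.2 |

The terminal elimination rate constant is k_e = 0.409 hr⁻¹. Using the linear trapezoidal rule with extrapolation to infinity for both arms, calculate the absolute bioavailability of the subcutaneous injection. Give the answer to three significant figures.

F = 0.150

Trapezoidal AUC_0→2.5 (IV):
  [0→0.5]: (621.4+506.5)/2 × 0.5 = 281.975
  [0.5→1.5]: (506.5+336.5)/2 × 1 = 421.5
  [1.5→2.5]: (336.5+223.5)/2 × 1 = 280.0
  Sum = 983.475 ng/mL·hr
IV tail: 223.5/0.409 = 546.455; AUC_iv,0→∞ = 983.475 + 546.455 = 1529.93 ng/mL·hr
Trapezoidal AUC_0→8 (subcutaneous injection):
  [0→1]: (0.0+180.8)/2 × 1 = 90.4
  [1→2.5]: (180.8+106.1)/2 × 1.5 = 215.175
  [2.5→3.5]: (106.1+70.6)/2 × 1 = 88.35
  [3.5→5]: (70.6+38.2)/2 × 1.5 = 81.6
  [5→7]: (38.2+16.9)/2 × 2 = 55.1
  [7→8]: (16.9+11.2)/2 × 1 = 14.05
  Sum = 544.675 ng/mL·hr
subcutaneous injection tail: 11.2/0.409 = 27.384; AUC_ev,0→∞ = 544.675 + 27.384 = 572.059 ng/mL·hr
F = (AUC_ev/D_ev)/(AUC_iv/D_iv) = (572.059/625)/(1529.93/250) = 0.9152944/6.11972 = 0.1496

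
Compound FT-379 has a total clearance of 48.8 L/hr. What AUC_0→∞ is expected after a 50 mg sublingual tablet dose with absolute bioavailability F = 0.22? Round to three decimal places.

AUC_0→∞ = F × Dose / CL
        = 0.22 × 50 / 48.8 = 0.22541 mg/L·hr

AUC = 0.225 mg/L·hr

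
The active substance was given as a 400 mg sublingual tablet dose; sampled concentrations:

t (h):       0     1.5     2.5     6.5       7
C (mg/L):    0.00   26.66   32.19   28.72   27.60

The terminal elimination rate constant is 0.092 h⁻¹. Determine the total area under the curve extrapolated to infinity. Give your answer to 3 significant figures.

AUC = 485 mg/L·h

Trapezoidal AUC_0→7:
  [0→1.5]: (0.00+26.66)/2 × 1.5 = 19.995
  [1.5→2.5]: (26.66+32.19)/2 × 1 = 29.425
  [2.5→6.5]: (32.19+28.72)/2 × 4 = 121.82
  [6.5→7]: (28.72+27.60)/2 × 0.5 = 14.08
  Sum = 185.32 mg/L·h
Extrapolated tail: C_last / k_e = 27.60 / 0.092 = 300.000
AUC_0→∞ = 185.32 + 300.000 = 485.32 mg/L·h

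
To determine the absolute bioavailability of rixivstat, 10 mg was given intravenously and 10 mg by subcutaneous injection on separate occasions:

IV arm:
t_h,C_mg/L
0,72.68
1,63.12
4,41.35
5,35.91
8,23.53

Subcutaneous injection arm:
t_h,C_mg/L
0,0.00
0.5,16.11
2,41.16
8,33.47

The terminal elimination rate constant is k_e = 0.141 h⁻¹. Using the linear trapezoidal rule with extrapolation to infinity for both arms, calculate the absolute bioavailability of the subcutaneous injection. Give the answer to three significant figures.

F = 0.979

Trapezoidal AUC_0→8 (IV):
  [0→1]: (72.68+63.12)/2 × 1 = 67.9
  [1→4]: (63.12+41.35)/2 × 3 = 156.705
  [4→5]: (41.35+35.91)/2 × 1 = 38.63
  [5→8]: (35.91+23.53)/2 × 3 = 89.16
  Sum = 352.395 mg/L·h
IV tail: 23.53/0.141 = 166.879; AUC_iv,0→∞ = 352.395 + 166.879 = 519.274 mg/L·h
Trapezoidal AUC_0→8 (subcutaneous injection):
  [0→0.5]: (0.00+16.11)/2 × 0.5 = 4.0275
  [0.5→2]: (16.11+41.16)/2 × 1.5 = 42.9525
  [2→8]: (41.16+33.47)/2 × 6 = 223.89
  Sum = 270.87 mg/L·h
subcutaneous injection tail: 33.47/0.141 = 237.376; AUC_ev,0→∞ = 270.87 + 237.376 = 508.246 mg/L·h
F = (AUC_ev/D_ev)/(AUC_iv/D_iv) = (508.246/10)/(519.274/10) = 50.8246/51.9274 = 0.9788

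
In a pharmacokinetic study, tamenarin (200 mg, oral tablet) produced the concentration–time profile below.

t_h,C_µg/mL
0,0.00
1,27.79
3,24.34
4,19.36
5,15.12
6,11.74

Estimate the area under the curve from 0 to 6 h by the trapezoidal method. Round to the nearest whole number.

AUC = 119 µg/mL·h

Trapezoidal AUC_0→6:
  [0→1]: (0.00+27.79)/2 × 1 = 13.895
  [1→3]: (27.79+24.34)/2 × 2 = 52.13
  [3→4]: (24.34+19.36)/2 × 1 = 21.85
  [4→5]: (19.36+15.12)/2 × 1 = 17.24
  [5→6]: (15.12+11.74)/2 × 1 = 13.43
  Sum = 118.545 µg/mL·h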